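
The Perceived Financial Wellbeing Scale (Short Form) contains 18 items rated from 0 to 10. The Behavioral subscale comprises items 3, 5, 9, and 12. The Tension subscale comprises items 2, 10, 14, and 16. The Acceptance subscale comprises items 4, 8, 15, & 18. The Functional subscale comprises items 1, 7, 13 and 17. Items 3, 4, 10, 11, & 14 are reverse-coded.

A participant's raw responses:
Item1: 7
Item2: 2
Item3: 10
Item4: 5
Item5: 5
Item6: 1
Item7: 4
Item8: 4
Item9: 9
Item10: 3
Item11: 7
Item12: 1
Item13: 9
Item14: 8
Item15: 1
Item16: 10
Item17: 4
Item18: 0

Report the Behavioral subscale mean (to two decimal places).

Behavioral items: 3, 5, 9, 12.
Of these, item 3 is reverse-coded; on a 0–10 scale, reversed = 10 − raw.
  item 3: 10 − 10 = 0
  item 5: 5
  item 9: 9
  item 12: 1
Sum = 0 + 5 + 9 + 1 = 15
Mean = 15 / 4 = 3.75

3.75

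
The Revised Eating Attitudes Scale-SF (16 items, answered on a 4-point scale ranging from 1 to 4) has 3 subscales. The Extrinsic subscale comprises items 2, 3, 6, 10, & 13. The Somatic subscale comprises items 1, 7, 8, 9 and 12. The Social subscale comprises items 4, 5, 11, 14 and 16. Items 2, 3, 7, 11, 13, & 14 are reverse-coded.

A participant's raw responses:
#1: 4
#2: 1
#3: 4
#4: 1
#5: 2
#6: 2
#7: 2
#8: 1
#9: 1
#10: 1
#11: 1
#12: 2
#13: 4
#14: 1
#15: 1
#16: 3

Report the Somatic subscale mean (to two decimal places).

2.20

Somatic items: 1, 7, 8, 9, 12.
Of these, item 7 is reverse-coded; reversed = (1+4) − raw = 5 − raw.
  item 1: 4
  item 7: 5 − 2 = 3
  item 8: 1
  item 9: 1
  item 12: 2
Sum = 4 + 3 + 1 + 1 + 2 = 11
Mean = 11 / 5 = 2.20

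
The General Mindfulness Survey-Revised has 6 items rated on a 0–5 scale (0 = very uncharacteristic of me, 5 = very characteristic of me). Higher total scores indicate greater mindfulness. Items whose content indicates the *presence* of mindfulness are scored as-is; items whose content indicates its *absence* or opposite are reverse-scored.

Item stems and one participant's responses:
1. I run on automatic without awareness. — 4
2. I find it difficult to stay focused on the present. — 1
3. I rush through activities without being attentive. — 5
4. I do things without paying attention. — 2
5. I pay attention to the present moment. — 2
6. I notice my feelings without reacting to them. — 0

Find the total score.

10

Items 1, 2, 3, 4 describe the absence/opposite of mindfulness → reverse-score.
on a 0–5 scale, reversed = 5 − raw.
  item 1: 5 − 4 = 1
  item 2: 5 − 1 = 4
  item 3: 5 − 5 = 0
  item 4: 5 − 2 = 3
  item 5: 2
  item 6: 0
Total = 1 + 4 + 0 + 3 + 2 + 0 = 10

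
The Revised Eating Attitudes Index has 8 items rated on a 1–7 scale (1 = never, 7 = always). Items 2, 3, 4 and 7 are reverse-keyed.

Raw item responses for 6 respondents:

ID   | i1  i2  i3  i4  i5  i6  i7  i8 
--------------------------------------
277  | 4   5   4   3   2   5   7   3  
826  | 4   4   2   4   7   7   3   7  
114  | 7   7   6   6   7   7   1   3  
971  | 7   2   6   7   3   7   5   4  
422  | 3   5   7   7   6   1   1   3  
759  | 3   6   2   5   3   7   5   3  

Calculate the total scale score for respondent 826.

44

Respondent 826 raw: 4, 4, 2, 4, 7, 7, 3, 7.
Reverse-coded (reverse-coded value = 8 − response):
  item 1: 4
  item 2: 8 − 4 = 4
  item 3: 8 − 2 = 6
  item 4: 8 − 4 = 4
  item 5: 7
  item 6: 7
  item 7: 8 − 3 = 5
  item 8: 7
Sum = 4 + 4 + 6 + 4 + 7 + 7 + 5 + 7 = 44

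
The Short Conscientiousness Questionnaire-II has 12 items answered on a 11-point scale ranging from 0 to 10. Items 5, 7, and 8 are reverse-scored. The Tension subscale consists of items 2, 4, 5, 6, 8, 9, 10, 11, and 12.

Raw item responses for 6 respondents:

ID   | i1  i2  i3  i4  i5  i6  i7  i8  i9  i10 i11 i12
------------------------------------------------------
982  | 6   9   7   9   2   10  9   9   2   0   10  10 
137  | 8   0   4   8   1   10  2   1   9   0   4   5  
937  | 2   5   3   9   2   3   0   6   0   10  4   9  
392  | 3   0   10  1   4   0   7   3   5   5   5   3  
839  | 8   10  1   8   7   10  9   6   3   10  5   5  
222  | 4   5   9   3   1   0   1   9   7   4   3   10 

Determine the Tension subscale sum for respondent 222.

42

Respondent 222 raw: 4, 5, 9, 3, 1, 0, 1, 9, 7, 4, 3, 10.
Tension items: 2, 4, 5, 6, 8, 9, 10, 11, 12.
Reverse-coded (reverse-coded value = 10 − response):
  item 2: 5
  item 4: 3
  item 5: 10 − 1 = 9
  item 6: 0
  item 8: 10 − 9 = 1
  item 9: 7
  item 10: 4
  item 11: 3
  item 12: 10
Sum = 5 + 3 + 9 + 0 + 1 + 7 + 4 + 3 + 10 = 42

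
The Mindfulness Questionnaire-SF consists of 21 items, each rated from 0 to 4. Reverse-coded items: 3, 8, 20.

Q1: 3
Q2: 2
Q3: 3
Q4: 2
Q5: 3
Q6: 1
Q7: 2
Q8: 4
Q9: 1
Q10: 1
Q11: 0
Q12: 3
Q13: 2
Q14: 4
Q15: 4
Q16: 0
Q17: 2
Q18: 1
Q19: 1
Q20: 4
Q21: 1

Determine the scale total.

Reverse-coded items use 4 − raw:
  item 3: 4 − 3 = 1
  item 8: 4 − 4 = 0
  item 20: 4 − 4 = 0
Scored responses: 3, 2, 1, 2, 3, 1, 2, 0, 1, 1, 0, 3, 2, 4, 4, 0, 2, 1, 1, 0, 1
Total = 3 + 2 + 1 + 2 + 3 + 1 + 2 + 0 + 1 + 1 + 0 + 3 + 2 + 4 + 4 + 0 + 2 + 1 + 1 + 0 + 1 = 34

34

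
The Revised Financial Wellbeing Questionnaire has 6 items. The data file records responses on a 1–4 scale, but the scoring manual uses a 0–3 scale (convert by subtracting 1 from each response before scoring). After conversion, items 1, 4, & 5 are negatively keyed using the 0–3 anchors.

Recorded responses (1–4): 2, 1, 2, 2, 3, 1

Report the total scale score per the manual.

6

Convert to 0–3: 1, 0, 1, 1, 2, 0
Reverse-coded (reverse-coded value = 3 − response):
  item 1: 3 − 1 = 2
  item 4: 3 − 1 = 2
  item 5: 3 − 2 = 1
Scored: 2, 0, 1, 2, 1, 0
Total = 6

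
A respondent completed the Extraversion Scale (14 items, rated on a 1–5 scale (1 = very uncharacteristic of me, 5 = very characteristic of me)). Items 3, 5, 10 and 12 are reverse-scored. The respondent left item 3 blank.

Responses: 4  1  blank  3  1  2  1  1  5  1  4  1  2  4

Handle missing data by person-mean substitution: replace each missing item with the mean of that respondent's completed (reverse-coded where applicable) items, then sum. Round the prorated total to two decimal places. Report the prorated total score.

Reverse-coded (on a 1–5 scale, reversed = 6 − raw):
  item 5: 6 − 1 = 5
  item 10: 6 − 1 = 5
  item 12: 6 − 1 = 5
Completed scored items (13 of 14): 4, 1, 3, 5, 2, 1, 1, 5, 5, 4, 5, 2, 4; sum = 42.
Person mean = 42 / 13 ≈ 3.2308
Prorated total = (42 / 13) × 14 = 45.23 (to 2 dp)

45.23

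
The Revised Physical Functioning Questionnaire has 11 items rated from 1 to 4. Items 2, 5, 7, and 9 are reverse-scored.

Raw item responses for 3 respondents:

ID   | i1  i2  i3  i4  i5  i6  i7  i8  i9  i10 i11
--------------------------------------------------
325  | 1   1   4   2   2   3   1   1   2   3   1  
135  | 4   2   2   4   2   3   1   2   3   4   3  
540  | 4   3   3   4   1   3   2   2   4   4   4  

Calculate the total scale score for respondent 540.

Respondent 540 raw: 4, 3, 3, 4, 1, 3, 2, 2, 4, 4, 4.
Reverse-coded (on a 1–4 scale, reversed = 5 − raw):
  item 1: 4
  item 2: 5 − 3 = 2
  item 3: 3
  item 4: 4
  item 5: 5 − 1 = 4
  item 6: 3
  item 7: 5 − 2 = 3
  item 8: 2
  item 9: 5 − 4 = 1
  item 10: 4
  item 11: 4
Sum = 4 + 2 + 3 + 4 + 4 + 3 + 3 + 2 + 1 + 4 + 4 = 34

34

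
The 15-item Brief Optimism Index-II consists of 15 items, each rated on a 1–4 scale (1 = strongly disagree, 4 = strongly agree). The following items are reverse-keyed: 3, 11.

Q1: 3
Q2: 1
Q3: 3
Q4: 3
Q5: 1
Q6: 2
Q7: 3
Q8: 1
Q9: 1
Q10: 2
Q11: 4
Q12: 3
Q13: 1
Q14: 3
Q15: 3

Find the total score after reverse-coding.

30

Reverse-coded items (reverse-coded value = 5 − response):
  item 3: 5 − 3 = 2
  item 11: 5 − 4 = 1
After reverse-coding: 3, 1, 2, 3, 1, 2, 3, 1, 1, 2, 1, 3, 1, 3, 3
Total = 3 + 1 + 2 + 3 + 1 + 2 + 3 + 1 + 1 + 2 + 1 + 3 + 1 + 3 + 3 = 30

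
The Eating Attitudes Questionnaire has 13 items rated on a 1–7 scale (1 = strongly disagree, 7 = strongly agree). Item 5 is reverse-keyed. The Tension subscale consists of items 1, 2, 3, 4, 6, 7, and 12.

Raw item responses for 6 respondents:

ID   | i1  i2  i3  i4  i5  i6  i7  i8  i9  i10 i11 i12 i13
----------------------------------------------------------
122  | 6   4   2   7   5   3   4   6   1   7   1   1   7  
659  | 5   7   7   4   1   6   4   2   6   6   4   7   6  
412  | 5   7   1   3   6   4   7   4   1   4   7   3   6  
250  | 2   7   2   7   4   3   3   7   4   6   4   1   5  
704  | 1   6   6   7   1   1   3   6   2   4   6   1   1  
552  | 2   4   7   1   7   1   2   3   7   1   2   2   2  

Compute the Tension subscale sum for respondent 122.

Respondent 122 raw: 6, 4, 2, 7, 5, 3, 4, 6, 1, 7, 1, 1, 7.
Tension items: 1, 2, 3, 4, 6, 7, 12.
Reverse-coded (reversed = (1+7) − raw = 8 − raw):
  item 1: 6
  item 2: 4
  item 3: 2
  item 4: 7
  item 6: 3
  item 7: 4
  item 12: 1
Sum = 6 + 4 + 2 + 7 + 3 + 4 + 1 = 27

27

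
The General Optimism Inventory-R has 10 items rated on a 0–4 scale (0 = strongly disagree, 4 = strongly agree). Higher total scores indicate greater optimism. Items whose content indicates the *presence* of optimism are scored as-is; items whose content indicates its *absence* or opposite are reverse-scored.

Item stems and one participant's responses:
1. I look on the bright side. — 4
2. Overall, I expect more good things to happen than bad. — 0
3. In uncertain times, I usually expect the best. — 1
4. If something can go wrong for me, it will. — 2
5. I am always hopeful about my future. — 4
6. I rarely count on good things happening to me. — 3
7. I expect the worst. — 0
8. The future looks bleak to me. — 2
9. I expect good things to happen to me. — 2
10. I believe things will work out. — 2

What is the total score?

Items 4, 6, 7, 8 describe the absence/opposite of optimism → reverse-score.
reversed = (0+4) − raw = 4 − raw.
  item 1: 4
  item 2: 0
  item 3: 1
  item 4: 4 − 2 = 2
  item 5: 4
  item 6: 4 − 3 = 1
  item 7: 4 − 0 = 4
  item 8: 4 − 2 = 2
  item 9: 2
  item 10: 2
Total = 4 + 0 + 1 + 2 + 4 + 1 + 4 + 2 + 2 + 2 = 22

22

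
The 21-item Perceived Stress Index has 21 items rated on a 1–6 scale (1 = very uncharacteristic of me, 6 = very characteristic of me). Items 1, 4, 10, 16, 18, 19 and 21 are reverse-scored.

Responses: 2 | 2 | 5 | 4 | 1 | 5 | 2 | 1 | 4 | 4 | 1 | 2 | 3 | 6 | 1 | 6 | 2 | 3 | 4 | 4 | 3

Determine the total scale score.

Raw sum = 65. Reverse-scored items: 1, 4, 10, 16, 18, 19, 21; their raw sum = 26.
Each reversal replaces raw with 7 − raw, changing the total by 7 − 2·raw per item.
Total = 65 + 7·7 − 2·26 = 65 + 49 − 52 = 62

62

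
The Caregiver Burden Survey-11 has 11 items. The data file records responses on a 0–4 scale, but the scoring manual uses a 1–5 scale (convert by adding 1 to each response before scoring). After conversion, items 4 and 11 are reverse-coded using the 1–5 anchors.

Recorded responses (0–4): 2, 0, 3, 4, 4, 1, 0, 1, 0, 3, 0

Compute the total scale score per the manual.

29

Convert to 1–5: 3, 1, 4, 5, 5, 2, 1, 2, 1, 4, 1
Reverse-coded (on a 1–5 scale, reversed = 6 − raw):
  item 4: 6 − 5 = 1
  item 11: 6 − 1 = 5
Scored: 3, 1, 4, 1, 5, 2, 1, 2, 1, 4, 5
Total = 29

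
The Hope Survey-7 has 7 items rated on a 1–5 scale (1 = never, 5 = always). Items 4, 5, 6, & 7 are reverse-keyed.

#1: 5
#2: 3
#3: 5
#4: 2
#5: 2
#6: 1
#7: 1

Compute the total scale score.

31

Reversing items 4, 5, 6 and 7 with 6 − raw:
Total = 5 + 3 + 5 + (6−2) + (6−2) + (6−1) + (6−1)
      = 5 + 3 + 5 + 4 + 4 + 5 + 5 = 31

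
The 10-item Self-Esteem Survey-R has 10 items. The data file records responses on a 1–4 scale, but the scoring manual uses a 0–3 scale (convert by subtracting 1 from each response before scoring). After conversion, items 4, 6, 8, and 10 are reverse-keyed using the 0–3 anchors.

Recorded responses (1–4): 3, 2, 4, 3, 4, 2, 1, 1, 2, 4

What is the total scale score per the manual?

Convert to 0–3: 2, 1, 3, 2, 3, 1, 0, 0, 1, 3
Reverse-coded (reversed = (0+3) − raw = 3 − raw):
  item 4: 3 − 2 = 1
  item 6: 3 − 1 = 2
  item 8: 3 − 0 = 3
  item 10: 3 − 3 = 0
Scored: 2, 1, 3, 1, 3, 2, 0, 3, 1, 0
Total = 16

16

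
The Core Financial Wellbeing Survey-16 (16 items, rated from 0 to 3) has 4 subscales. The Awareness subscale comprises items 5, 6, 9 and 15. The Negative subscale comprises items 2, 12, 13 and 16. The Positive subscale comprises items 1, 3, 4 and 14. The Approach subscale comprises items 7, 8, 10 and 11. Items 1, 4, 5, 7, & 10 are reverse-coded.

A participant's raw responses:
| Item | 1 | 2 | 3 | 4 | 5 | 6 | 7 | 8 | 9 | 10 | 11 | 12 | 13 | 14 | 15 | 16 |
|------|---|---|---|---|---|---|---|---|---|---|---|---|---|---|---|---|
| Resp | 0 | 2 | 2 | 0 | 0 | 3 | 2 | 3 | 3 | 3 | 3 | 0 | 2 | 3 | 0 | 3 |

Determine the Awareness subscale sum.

Awareness items: 5, 6, 9, 15.
Of these, item 5 is reverse-coded; reversed = (0+3) − raw = 3 − raw.
  item 5: 3 − 0 = 3
  item 6: 3
  item 9: 3
  item 15: 0
Sum = 3 + 3 + 3 + 0 = 9

9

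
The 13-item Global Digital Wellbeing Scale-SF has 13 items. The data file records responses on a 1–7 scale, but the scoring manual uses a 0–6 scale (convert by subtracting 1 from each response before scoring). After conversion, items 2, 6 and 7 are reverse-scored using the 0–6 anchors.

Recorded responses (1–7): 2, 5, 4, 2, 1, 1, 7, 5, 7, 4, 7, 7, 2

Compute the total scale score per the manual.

Convert to 0–6: 1, 4, 3, 1, 0, 0, 6, 4, 6, 3, 6, 6, 1
Reverse-coded (reverse-coded value = 6 − response):
  item 2: 6 − 4 = 2
  item 6: 6 − 0 = 6
  item 7: 6 − 6 = 0
Scored: 1, 2, 3, 1, 0, 6, 0, 4, 6, 3, 6, 6, 1
Total = 39

39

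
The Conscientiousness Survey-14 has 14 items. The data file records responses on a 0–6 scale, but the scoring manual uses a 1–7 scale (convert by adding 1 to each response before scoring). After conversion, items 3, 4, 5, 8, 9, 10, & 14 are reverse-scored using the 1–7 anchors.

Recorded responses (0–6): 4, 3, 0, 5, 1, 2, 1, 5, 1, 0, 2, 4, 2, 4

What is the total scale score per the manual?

58

Convert to 1–7: 5, 4, 1, 6, 2, 3, 2, 6, 2, 1, 3, 5, 3, 5
Reverse-coded (reverse-coded value = 8 − response):
  item 3: 8 − 1 = 7
  item 4: 8 − 6 = 2
  item 5: 8 − 2 = 6
  item 8: 8 − 6 = 2
  item 9: 8 − 2 = 6
  item 10: 8 − 1 = 7
  item 14: 8 − 5 = 3
Scored: 5, 4, 7, 2, 6, 3, 2, 2, 6, 7, 3, 5, 3, 3
Total = 58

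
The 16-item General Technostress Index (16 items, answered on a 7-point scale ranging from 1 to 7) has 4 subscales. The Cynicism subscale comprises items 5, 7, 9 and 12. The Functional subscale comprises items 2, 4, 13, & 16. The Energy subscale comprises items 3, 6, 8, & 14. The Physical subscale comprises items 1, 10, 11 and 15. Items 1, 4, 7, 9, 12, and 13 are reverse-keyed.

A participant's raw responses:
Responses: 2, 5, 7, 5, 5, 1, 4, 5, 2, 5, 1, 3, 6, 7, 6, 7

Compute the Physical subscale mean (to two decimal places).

Physical items: 1, 10, 11, 15.
Of these, item 1 is reverse-keyed; reverse-coded value = 8 − response.
  item 1: 8 − 2 = 6
  item 10: 5
  item 11: 1
  item 15: 6
Sum = 6 + 5 + 1 + 6 = 18
Mean = 18 / 4 = 4.50

4.50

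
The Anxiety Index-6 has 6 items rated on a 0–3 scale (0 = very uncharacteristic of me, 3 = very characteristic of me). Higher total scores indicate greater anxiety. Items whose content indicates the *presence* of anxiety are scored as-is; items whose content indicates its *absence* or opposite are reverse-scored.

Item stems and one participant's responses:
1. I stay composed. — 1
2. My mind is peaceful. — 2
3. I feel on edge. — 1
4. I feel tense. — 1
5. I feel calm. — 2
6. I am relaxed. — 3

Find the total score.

6

Items 1, 2, 5, 6 describe the absence/opposite of anxiety → reverse-score.
reversed = (0+3) − raw = 3 − raw.
  item 1: 3 − 1 = 2
  item 2: 3 − 2 = 1
  item 3: 1
  item 4: 1
  item 5: 3 − 2 = 1
  item 6: 3 − 3 = 0
Total = 2 + 1 + 1 + 1 + 1 + 0 = 6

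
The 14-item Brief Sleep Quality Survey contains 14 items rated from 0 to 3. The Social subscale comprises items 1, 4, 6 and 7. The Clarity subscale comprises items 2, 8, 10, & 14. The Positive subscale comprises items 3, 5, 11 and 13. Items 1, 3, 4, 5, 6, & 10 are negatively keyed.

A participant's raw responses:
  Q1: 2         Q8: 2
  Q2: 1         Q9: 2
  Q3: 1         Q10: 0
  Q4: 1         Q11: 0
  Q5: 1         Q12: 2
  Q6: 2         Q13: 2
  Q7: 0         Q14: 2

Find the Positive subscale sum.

6

Positive items: 3, 5, 11, 13.
Of these, items 3 & 5 are negatively keyed; reverse-coded value = 3 − response.
  item 3: 3 − 1 = 2
  item 5: 3 − 1 = 2
  item 11: 0
  item 13: 2
Sum = 2 + 2 + 0 + 2 = 6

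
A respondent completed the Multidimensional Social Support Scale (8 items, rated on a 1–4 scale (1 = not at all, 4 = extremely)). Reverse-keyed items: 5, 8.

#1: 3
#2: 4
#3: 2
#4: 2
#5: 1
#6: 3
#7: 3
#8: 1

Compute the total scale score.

25

Reverse-keyed items use 5 − raw:
  item 5: 5 − 1 = 4
  item 8: 5 − 1 = 4
After reverse-coding: 3, 4, 2, 2, 4, 3, 3, 4
Total = 3 + 4 + 2 + 2 + 4 + 3 + 3 + 4 = 25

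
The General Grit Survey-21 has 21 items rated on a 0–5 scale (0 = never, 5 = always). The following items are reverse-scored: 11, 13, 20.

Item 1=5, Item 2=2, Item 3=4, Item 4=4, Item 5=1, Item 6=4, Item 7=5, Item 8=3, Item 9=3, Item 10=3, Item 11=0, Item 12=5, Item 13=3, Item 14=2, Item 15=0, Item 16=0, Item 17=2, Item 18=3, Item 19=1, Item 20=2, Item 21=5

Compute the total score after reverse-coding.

62

Apply reverse scoring (reversed = (0+5) − raw = 5 − raw):
  item 11: 5 − 0 = 5
  item 13: 5 − 3 = 2
  item 20: 5 − 2 = 3
Scored items: 5, 2, 4, 4, 1, 4, 5, 3, 3, 3, 5, 5, 2, 2, 0, 0, 2, 3, 1, 3, 5
Total = 5 + 2 + 4 + 4 + 1 + 4 + 5 + 3 + 3 + 3 + 5 + 5 + 2 + 2 + 0 + 0 + 2 + 3 + 1 + 3 + 5 = 62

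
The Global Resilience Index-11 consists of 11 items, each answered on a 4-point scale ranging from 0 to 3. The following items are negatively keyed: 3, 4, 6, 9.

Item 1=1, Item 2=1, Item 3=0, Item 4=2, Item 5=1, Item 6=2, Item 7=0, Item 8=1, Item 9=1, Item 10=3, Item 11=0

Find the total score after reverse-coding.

14

Raw sum = 12. Negatively keyed items: 3, 4, 6, 9; their raw sum = 5.
Each reversal replaces raw with 3 − raw, changing the total by 3 − 2·raw per item.
Total = 12 + 4·3 − 2·5 = 12 + 12 − 10 = 14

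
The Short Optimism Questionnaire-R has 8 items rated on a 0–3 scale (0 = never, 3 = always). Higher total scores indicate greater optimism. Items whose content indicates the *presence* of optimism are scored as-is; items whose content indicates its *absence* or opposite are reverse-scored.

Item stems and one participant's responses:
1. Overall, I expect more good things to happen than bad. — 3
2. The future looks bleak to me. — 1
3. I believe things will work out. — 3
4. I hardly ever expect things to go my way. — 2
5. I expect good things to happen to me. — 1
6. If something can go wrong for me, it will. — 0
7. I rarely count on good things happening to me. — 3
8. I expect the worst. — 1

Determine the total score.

Items 2, 4, 6, 7, 8 describe the absence/opposite of optimism → reverse-score.
reverse-coded value = 3 − response.
  item 1: 3
  item 2: 3 − 1 = 2
  item 3: 3
  item 4: 3 − 2 = 1
  item 5: 1
  item 6: 3 − 0 = 3
  item 7: 3 − 3 = 0
  item 8: 3 − 1 = 2
Total = 3 + 2 + 3 + 1 + 1 + 3 + 0 + 2 = 15

15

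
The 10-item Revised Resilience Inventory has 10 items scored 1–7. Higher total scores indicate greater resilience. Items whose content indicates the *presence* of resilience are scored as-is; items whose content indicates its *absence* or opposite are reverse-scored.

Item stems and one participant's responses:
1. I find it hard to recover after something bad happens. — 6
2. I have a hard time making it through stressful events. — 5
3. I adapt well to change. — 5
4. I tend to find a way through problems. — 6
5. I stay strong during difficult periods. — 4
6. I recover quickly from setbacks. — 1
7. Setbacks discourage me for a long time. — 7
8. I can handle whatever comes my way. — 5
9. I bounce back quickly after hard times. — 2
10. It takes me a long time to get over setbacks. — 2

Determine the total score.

35

Items 1, 2, 7, 10 describe the absence/opposite of resilience → reverse-score.
reversed = (1+7) − raw = 8 − raw.
  item 1: 8 − 6 = 2
  item 2: 8 − 5 = 3
  item 3: 5
  item 4: 6
  item 5: 4
  item 6: 1
  item 7: 8 − 7 = 1
  item 8: 5
  item 9: 2
  item 10: 8 − 2 = 6
Total = 2 + 3 + 5 + 6 + 4 + 1 + 1 + 5 + 2 + 6 = 35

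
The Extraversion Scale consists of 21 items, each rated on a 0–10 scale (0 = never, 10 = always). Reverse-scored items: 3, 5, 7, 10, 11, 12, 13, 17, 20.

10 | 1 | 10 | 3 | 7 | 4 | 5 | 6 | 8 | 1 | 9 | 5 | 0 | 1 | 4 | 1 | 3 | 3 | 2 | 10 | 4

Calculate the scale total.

Reversing items 3, 5, 7, 10, 11, 12, 13, 17, and 20 with 10 − raw:
Total = 10 + 1 + (10−10) + 3 + (10−7) + 4 + (10−5) + 6 + 8 + (10−1) + (10−9) + (10−5) + (10−0) + 1 + 4 + 1 + (10−3) + 3 + 2 + (10−10) + 4
      = 10 + 1 + 0 + 3 + 3 + 4 + 5 + 6 + 8 + 9 + 1 + 5 + 10 + 1 + 4 + 1 + 7 + 3 + 2 + 0 + 4 = 87

87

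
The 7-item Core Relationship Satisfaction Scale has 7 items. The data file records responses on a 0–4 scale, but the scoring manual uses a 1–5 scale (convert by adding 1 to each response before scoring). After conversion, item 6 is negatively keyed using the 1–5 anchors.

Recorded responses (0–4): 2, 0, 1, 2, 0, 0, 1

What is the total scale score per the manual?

Convert to 1–5: 3, 1, 2, 3, 1, 1, 2
Reverse-coded (on a 1–5 scale, reversed = 6 − raw):
  item 6: 6 − 1 = 5
Scored: 3, 1, 2, 3, 1, 5, 2
Total = 17

17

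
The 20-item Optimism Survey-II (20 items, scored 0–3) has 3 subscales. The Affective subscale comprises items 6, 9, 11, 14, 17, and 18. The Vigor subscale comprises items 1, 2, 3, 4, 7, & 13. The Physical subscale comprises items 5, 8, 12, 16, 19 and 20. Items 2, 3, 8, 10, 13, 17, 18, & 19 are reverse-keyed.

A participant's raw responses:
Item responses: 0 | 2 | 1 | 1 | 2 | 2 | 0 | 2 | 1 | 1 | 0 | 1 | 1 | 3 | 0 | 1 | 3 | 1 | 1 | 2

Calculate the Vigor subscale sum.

6

Vigor items: 1, 2, 3, 4, 7, 13.
Of these, items 2, 3, & 13 are reverse-keyed; on a 0–3 scale, reversed = 3 − raw.
  item 1: 0
  item 2: 3 − 2 = 1
  item 3: 3 − 1 = 2
  item 4: 1
  item 7: 0
  item 13: 3 − 1 = 2
Sum = 0 + 1 + 2 + 1 + 0 + 2 = 6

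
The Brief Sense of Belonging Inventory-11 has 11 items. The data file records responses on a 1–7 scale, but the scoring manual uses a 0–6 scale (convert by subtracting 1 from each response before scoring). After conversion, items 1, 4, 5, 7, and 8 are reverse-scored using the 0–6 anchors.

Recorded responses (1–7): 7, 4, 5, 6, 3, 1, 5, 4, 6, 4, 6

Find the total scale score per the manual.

Convert to 0–6: 6, 3, 4, 5, 2, 0, 4, 3, 5, 3, 5
Reverse-coded (on a 0–6 scale, reversed = 6 − raw):
  item 1: 6 − 6 = 0
  item 4: 6 − 5 = 1
  item 5: 6 − 2 = 4
  item 7: 6 − 4 = 2
  item 8: 6 − 3 = 3
Scored: 0, 3, 4, 1, 4, 0, 2, 3, 5, 3, 5
Total = 30

30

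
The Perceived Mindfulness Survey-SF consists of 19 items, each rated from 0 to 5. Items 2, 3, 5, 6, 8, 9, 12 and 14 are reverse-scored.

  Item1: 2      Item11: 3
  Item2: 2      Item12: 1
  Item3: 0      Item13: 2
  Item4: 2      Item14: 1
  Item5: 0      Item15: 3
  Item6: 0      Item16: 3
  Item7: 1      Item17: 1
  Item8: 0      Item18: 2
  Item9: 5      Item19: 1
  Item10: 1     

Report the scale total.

Reversing items 2, 3, 5, 6, 8, 9, 12, and 14 with 5 − raw:
Total = 2 + (5−2) + (5−0) + 2 + (5−0) + (5−0) + 1 + (5−0) + (5−5) + 1 + 3 + (5−1) + 2 + (5−1) + 3 + 3 + 1 + 2 + 1
      = 2 + 3 + 5 + 2 + 5 + 5 + 1 + 5 + 0 + 1 + 3 + 4 + 2 + 4 + 3 + 3 + 1 + 2 + 1 = 52

52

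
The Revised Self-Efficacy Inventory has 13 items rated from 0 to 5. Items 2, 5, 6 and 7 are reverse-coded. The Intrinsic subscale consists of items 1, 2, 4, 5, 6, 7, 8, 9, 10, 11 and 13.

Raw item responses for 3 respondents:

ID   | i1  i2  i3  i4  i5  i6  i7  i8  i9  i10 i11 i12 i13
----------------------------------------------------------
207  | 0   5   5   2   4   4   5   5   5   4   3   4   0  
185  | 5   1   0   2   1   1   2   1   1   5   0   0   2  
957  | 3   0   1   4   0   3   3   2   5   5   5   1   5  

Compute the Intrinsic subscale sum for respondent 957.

Respondent 957 raw: 3, 0, 1, 4, 0, 3, 3, 2, 5, 5, 5, 1, 5.
Intrinsic items: 1, 2, 4, 5, 6, 7, 8, 9, 10, 11, 13.
Reverse-coded (reversed = (0+5) − raw = 5 − raw):
  item 1: 3
  item 2: 5 − 0 = 5
  item 4: 4
  item 5: 5 − 0 = 5
  item 6: 5 − 3 = 2
  item 7: 5 − 3 = 2
  item 8: 2
  item 9: 5
  item 10: 5
  item 11: 5
  item 13: 5
Sum = 3 + 5 + 4 + 5 + 2 + 2 + 2 + 5 + 5 + 5 + 5 = 43

43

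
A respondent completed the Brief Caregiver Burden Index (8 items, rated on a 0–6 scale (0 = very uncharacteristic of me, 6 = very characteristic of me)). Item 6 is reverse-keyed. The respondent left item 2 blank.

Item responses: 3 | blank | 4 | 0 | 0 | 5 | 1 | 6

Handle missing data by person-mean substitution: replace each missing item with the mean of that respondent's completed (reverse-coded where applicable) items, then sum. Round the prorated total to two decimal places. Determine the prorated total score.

Reverse-coded (reverse-coded value = 6 − response):
  item 6: 6 − 5 = 1
Completed scored items (7 of 8): 3, 4, 0, 0, 1, 1, 6; sum = 15.
Person mean = 15 / 7 ≈ 2.1429
Prorated total = (15 / 7) × 8 = 17.14 (to 2 dp)

17.14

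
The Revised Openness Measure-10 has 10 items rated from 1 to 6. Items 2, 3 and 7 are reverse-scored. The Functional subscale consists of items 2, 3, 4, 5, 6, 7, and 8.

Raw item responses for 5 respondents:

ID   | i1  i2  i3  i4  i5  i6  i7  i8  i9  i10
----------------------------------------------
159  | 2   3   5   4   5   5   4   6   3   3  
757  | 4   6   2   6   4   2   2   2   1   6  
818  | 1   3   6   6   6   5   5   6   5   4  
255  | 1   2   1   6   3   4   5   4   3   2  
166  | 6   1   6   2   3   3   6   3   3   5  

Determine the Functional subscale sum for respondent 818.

Respondent 818 raw: 1, 3, 6, 6, 6, 5, 5, 6, 5, 4.
Functional items: 2, 3, 4, 5, 6, 7, 8.
Reverse-coded (reversed = (1+6) − raw = 7 − raw):
  item 2: 7 − 3 = 4
  item 3: 7 − 6 = 1
  item 4: 6
  item 5: 6
  item 6: 5
  item 7: 7 − 5 = 2
  item 8: 6
Sum = 4 + 1 + 6 + 6 + 5 + 2 + 6 = 30

30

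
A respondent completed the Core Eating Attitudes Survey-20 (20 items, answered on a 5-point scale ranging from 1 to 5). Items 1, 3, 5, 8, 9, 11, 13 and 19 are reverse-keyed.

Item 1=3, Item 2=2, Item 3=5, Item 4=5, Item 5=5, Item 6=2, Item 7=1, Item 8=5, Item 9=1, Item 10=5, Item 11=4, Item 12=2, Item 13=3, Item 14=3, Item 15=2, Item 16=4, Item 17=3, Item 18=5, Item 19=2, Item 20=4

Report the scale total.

Reverse-keyed items use 6 − raw:
  item 1: 6 − 3 = 3
  item 3: 6 − 5 = 1
  item 5: 6 − 5 = 1
  item 8: 6 − 5 = 1
  item 9: 6 − 1 = 5
  item 11: 6 − 4 = 2
  item 13: 6 − 3 = 3
  item 19: 6 − 2 = 4
Scored responses: 3, 2, 1, 5, 1, 2, 1, 1, 5, 5, 2, 2, 3, 3, 2, 4, 3, 5, 4, 4
Total = 3 + 2 + 1 + 5 + 1 + 2 + 1 + 1 + 5 + 5 + 2 + 2 + 3 + 3 + 2 + 4 + 3 + 5 + 4 + 4 = 58

58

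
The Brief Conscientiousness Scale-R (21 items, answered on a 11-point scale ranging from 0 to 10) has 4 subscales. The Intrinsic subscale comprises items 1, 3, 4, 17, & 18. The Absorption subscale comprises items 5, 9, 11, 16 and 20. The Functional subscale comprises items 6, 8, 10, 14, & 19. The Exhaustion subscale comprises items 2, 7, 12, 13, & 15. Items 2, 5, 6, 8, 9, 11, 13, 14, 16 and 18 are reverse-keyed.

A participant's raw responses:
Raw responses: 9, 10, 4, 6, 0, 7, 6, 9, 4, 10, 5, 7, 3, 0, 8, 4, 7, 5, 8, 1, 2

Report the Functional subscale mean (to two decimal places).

6.40

Functional items: 6, 8, 10, 14, 19.
Of these, items 6, 8, and 14 are reverse-keyed; on a 0–10 scale, reversed = 10 − raw.
  item 6: 10 − 7 = 3
  item 8: 10 − 9 = 1
  item 10: 10
  item 14: 10 − 0 = 10
  item 19: 8
Sum = 3 + 1 + 10 + 10 + 8 = 32
Mean = 32 / 5 = 6.40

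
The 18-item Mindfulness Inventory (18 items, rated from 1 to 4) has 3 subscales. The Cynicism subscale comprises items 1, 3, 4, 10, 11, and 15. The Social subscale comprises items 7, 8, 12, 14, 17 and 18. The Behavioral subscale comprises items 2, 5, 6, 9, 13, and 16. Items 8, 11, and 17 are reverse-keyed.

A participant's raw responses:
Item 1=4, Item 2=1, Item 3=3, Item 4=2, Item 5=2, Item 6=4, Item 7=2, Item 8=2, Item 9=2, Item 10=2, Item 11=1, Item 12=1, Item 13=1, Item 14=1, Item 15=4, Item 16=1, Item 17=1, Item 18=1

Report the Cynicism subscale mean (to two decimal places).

Cynicism items: 1, 3, 4, 10, 11, 15.
Of these, item 11 is reverse-keyed; reversed = (1+4) − raw = 5 − raw.
  item 1: 4
  item 3: 3
  item 4: 2
  item 10: 2
  item 11: 5 − 1 = 4
  item 15: 4
Sum = 4 + 3 + 2 + 2 + 4 + 4 = 19
Mean = 19 / 6 = 3.17

3.17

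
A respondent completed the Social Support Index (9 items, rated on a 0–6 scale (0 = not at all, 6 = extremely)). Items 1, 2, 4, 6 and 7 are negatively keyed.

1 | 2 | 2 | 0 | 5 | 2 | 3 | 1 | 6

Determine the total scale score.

36

Reverse-coded items (reversed = (0+6) − raw = 6 − raw):
  item 1: 6 − 1 = 5
  item 2: 6 − 2 = 4
  item 4: 6 − 0 = 6
  item 6: 6 − 2 = 4
  item 7: 6 − 3 = 3
After reverse-coding: 5, 4, 2, 6, 5, 4, 3, 1, 6
Total = 5 + 4 + 2 + 6 + 5 + 4 + 3 + 1 + 6 = 36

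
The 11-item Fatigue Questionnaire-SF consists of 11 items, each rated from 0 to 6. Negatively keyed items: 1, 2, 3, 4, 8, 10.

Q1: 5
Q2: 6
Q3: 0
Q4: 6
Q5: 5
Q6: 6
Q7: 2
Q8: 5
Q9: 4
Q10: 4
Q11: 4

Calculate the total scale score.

Reverse-coded items (on a 0–6 scale, reversed = 6 − raw):
  item 1: 6 − 5 = 1
  item 2: 6 − 6 = 0
  item 3: 6 − 0 = 6
  item 4: 6 − 6 = 0
  item 8: 6 − 5 = 1
  item 10: 6 − 4 = 2
Scored responses: 1, 0, 6, 0, 5, 6, 2, 1, 4, 2, 4
Total = 1 + 0 + 6 + 0 + 5 + 6 + 2 + 1 + 4 + 2 + 4 = 31

31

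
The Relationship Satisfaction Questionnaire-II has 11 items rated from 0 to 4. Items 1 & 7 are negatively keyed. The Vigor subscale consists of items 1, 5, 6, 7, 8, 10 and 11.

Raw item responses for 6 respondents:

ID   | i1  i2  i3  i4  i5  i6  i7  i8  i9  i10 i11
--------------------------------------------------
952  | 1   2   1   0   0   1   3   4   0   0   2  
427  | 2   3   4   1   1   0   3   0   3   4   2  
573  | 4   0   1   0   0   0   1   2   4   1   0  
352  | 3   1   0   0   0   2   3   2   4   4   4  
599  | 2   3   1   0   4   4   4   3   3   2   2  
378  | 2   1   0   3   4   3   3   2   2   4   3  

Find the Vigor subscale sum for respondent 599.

17

Respondent 599 raw: 2, 3, 1, 0, 4, 4, 4, 3, 3, 2, 2.
Vigor items: 1, 5, 6, 7, 8, 10, 11.
Reverse-coded (reversed = (0+4) − raw = 4 − raw):
  item 1: 4 − 2 = 2
  item 5: 4
  item 6: 4
  item 7: 4 − 4 = 0
  item 8: 3
  item 10: 2
  item 11: 2
Sum = 2 + 4 + 4 + 0 + 3 + 2 + 2 = 17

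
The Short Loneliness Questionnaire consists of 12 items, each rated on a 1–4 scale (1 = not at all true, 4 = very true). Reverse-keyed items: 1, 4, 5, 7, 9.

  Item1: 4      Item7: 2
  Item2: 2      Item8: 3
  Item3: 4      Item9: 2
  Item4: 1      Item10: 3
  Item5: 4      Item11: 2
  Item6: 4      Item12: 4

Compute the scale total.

Apply reverse scoring (reversed = (1+4) − raw = 5 − raw):
  item 1: 5 − 4 = 1
  item 4: 5 − 1 = 4
  item 5: 5 − 4 = 1
  item 7: 5 − 2 = 3
  item 9: 5 − 2 = 3
Scored items: 1, 2, 4, 4, 1, 4, 3, 3, 3, 3, 2, 4
Total = 1 + 2 + 4 + 4 + 1 + 4 + 3 + 3 + 3 + 3 + 2 + 4 = 34

34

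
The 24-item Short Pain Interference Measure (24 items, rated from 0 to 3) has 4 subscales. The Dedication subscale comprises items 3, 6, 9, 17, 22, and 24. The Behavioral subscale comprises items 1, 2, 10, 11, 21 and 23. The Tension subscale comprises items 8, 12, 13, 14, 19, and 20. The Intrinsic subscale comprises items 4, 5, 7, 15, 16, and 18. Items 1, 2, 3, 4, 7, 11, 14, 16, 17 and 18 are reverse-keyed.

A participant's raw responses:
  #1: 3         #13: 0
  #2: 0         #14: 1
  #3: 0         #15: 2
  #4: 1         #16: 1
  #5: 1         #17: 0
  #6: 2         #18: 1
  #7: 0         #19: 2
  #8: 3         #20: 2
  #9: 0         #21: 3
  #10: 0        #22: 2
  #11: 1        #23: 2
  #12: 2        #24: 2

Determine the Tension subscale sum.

11

Tension items: 8, 12, 13, 14, 19, 20.
Of these, item 14 is reverse-keyed; reversed = (0+3) − raw = 3 − raw.
  item 8: 3
  item 12: 2
  item 13: 0
  item 14: 3 − 1 = 2
  item 19: 2
  item 20: 2
Sum = 3 + 2 + 0 + 2 + 2 + 2 = 11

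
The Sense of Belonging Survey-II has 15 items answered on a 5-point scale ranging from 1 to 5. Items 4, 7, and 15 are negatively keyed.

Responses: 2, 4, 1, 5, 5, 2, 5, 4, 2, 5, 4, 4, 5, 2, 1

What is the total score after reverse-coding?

Reversing items 4, 7, and 15 with 6 − raw:
Total = 2 + 4 + 1 + (6−5) + 5 + 2 + (6−5) + 4 + 2 + 5 + 4 + 4 + 5 + 2 + (6−1)
      = 2 + 4 + 1 + 1 + 5 + 2 + 1 + 4 + 2 + 5 + 4 + 4 + 5 + 2 + 5 = 47

47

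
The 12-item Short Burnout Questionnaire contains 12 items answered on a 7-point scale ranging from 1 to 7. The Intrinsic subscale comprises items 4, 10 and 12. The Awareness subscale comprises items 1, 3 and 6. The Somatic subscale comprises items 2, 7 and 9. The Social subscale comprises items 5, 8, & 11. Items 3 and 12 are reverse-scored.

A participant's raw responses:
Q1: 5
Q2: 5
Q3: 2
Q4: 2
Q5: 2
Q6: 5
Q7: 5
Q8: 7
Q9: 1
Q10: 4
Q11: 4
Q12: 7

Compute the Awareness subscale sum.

Awareness items: 1, 3, 6.
Of these, item 3 is reverse-scored; on a 1–7 scale, reversed = 8 − raw.
  item 1: 5
  item 3: 8 − 2 = 6
  item 6: 5
Sum = 5 + 6 + 5 = 16

16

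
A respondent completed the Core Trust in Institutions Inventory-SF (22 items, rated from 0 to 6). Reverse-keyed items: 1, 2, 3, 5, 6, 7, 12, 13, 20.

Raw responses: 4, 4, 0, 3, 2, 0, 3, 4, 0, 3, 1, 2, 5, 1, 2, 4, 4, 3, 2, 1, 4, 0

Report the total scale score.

64

Raw sum = 52. Reverse-keyed items: 1, 2, 3, 5, 6, 7, 12, 13, 20; their raw sum = 21.
Each reversal replaces raw with 6 − raw, changing the total by 6 − 2·raw per item.
Total = 52 + 9·6 − 2·21 = 52 + 54 − 42 = 64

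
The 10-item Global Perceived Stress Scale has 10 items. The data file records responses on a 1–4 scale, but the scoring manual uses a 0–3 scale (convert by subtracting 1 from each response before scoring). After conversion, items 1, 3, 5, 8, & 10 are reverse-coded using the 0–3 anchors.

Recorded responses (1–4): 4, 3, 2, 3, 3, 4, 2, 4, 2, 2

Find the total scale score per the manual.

Convert to 0–3: 3, 2, 1, 2, 2, 3, 1, 3, 1, 1
Reverse-coded (reverse-coded value = 3 − response):
  item 1: 3 − 3 = 0
  item 3: 3 − 1 = 2
  item 5: 3 − 2 = 1
  item 8: 3 − 3 = 0
  item 10: 3 − 1 = 2
Scored: 0, 2, 2, 2, 1, 3, 1, 0, 1, 2
Total = 14

14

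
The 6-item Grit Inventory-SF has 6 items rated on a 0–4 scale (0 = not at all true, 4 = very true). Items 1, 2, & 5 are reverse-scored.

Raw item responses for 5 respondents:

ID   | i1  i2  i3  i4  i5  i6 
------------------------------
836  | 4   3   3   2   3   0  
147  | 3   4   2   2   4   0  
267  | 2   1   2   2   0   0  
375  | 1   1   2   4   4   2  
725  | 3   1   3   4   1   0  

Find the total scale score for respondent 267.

Respondent 267 raw: 2, 1, 2, 2, 0, 0.
Reverse-coded (reversed = (0+4) − raw = 4 − raw):
  item 1: 4 − 2 = 2
  item 2: 4 − 1 = 3
  item 3: 2
  item 4: 2
  item 5: 4 − 0 = 4
  item 6: 0
Sum = 2 + 3 + 2 + 2 + 4 + 0 = 13

13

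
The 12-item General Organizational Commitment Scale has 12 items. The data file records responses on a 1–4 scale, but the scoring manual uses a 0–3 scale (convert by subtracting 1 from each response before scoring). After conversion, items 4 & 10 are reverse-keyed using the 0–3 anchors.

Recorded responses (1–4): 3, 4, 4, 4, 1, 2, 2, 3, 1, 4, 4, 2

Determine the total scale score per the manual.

16

Convert to 0–3: 2, 3, 3, 3, 0, 1, 1, 2, 0, 3, 3, 1
Reverse-coded (reverse-coded value = 3 − response):
  item 4: 3 − 3 = 0
  item 10: 3 − 3 = 0
Scored: 2, 3, 3, 0, 0, 1, 1, 2, 0, 0, 3, 1
Total = 16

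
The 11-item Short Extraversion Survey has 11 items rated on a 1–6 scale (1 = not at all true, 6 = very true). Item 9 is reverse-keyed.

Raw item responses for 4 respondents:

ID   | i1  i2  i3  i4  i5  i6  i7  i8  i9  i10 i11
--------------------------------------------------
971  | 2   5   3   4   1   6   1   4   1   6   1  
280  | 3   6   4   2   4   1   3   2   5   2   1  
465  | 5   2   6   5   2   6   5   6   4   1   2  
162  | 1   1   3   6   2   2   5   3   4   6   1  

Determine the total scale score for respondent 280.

30

Respondent 280 raw: 3, 6, 4, 2, 4, 1, 3, 2, 5, 2, 1.
Reverse-coded (on a 1–6 scale, reversed = 7 − raw):
  item 1: 3
  item 2: 6
  item 3: 4
  item 4: 2
  item 5: 4
  item 6: 1
  item 7: 3
  item 8: 2
  item 9: 7 − 5 = 2
  item 10: 2
  item 11: 1
Sum = 3 + 6 + 4 + 2 + 4 + 1 + 3 + 2 + 2 + 2 + 1 = 30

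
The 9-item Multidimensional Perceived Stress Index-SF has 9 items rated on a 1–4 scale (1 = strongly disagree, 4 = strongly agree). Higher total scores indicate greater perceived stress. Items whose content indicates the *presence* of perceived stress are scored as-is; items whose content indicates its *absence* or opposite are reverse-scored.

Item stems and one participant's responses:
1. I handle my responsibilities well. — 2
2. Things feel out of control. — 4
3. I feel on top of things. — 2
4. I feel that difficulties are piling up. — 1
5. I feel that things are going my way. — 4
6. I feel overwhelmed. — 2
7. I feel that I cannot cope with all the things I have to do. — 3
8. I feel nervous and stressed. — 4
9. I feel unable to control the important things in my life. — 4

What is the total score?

25

Items 1, 3, 5 describe the absence/opposite of perceived stress → reverse-score.
reverse-coded value = 5 − response.
  item 1: 5 − 2 = 3
  item 2: 4
  item 3: 5 − 2 = 3
  item 4: 1
  item 5: 5 − 4 = 1
  item 6: 2
  item 7: 3
  item 8: 4
  item 9: 4
Total = 3 + 4 + 3 + 1 + 1 + 2 + 3 + 4 + 4 = 25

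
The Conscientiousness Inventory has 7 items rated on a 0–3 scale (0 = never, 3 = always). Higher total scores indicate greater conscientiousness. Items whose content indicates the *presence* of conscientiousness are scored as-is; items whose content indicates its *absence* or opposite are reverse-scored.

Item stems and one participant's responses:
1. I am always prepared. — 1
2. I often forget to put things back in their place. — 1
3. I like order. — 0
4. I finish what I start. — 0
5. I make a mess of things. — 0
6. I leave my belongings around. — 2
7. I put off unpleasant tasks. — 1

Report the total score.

9

Items 2, 5, 6, 7 describe the absence/opposite of conscientiousness → reverse-score.
reverse-coded value = 3 − response.
  item 1: 1
  item 2: 3 − 1 = 2
  item 3: 0
  item 4: 0
  item 5: 3 − 0 = 3
  item 6: 3 − 2 = 1
  item 7: 3 − 1 = 2
Total = 1 + 2 + 0 + 0 + 3 + 1 + 2 = 9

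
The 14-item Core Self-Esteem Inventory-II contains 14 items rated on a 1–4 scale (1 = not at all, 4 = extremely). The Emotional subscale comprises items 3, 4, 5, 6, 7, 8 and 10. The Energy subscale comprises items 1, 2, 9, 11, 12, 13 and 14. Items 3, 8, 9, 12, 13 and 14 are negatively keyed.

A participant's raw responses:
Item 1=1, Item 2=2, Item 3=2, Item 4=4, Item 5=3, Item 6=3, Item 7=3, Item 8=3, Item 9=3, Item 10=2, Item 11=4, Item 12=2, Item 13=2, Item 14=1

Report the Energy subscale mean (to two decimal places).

Energy items: 1, 2, 9, 11, 12, 13, 14.
Of these, items 9, 12, 13 and 14 are negatively keyed; on a 1–4 scale, reversed = 5 − raw.
  item 1: 1
  item 2: 2
  item 9: 5 − 3 = 2
  item 11: 4
  item 12: 5 − 2 = 3
  item 13: 5 − 2 = 3
  item 14: 5 − 1 = 4
Sum = 1 + 2 + 2 + 4 + 3 + 3 + 4 = 19
Mean = 19 / 7 = 2.71

2.71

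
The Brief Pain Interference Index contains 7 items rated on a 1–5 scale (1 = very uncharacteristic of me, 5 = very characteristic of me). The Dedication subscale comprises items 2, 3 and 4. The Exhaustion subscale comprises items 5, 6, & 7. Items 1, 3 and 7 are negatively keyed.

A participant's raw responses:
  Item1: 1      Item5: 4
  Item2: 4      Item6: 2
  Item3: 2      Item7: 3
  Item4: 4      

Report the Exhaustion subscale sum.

Exhaustion items: 5, 6, 7.
Of these, item 7 is negatively keyed; reversed = (1+5) − raw = 6 − raw.
  item 5: 4
  item 6: 2
  item 7: 6 − 3 = 3
Sum = 4 + 2 + 3 = 9

9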